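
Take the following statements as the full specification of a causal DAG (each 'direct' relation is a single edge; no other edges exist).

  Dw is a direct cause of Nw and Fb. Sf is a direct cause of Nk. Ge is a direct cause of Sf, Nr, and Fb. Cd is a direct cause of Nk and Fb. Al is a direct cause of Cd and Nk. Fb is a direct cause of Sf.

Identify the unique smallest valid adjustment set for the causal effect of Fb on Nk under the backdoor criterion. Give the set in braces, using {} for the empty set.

{Cd, Ge}

Variables eligible for adjustment (non-descendants of Fb, excluding Fb and Nk): {Al, Cd, Dw, Ge, Nr, Nw}.
Backdoor paths from Fb to Nk:
  P1: Fb <- Ge -> Sf -> Nk
  P2: Fb <- Cd <- Al -> Nk
  P3: Fb <- Cd -> Nk
The empty set is not sufficient: P1 (Fb <- Ge -> Sf -> Nk) has no collider blocking it and no conditioned non-collider, so it is open.
Try {Cd, Ge}:
  P1: blocked at fork node Ge ∈ conditioning set.
  P2: blocked at chain node Cd ∈ conditioning set.
  P3: blocked at fork node Cd ∈ conditioning set.
{Cd, Ge} contains no descendant of Fb and blocks every backdoor path.
Every element of {Cd, Ge} is needed (dropping Cd leaves P2 open; dropping Ge leaves P1 open), so no proper subset is valid.
Among all size-2 subsets of the eligible variables, only {Cd, Ge} blocks every backdoor path, so it is the unique smallest valid adjustment set.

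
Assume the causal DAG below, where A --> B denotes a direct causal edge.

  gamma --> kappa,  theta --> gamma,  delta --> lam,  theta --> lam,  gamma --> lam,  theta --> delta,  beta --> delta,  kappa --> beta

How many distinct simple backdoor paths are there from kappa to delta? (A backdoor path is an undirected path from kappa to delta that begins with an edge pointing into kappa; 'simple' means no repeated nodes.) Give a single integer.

A backdoor path from kappa to delta is any simple undirected path whose first edge points into kappa (i.e. leaves kappa via a parent).
Parents of kappa: {gamma}.
Enumerating:
  P1: kappa <- gamma <- theta -> delta
  P2: kappa <- gamma <- theta -> lam <- delta
  P3: kappa <- gamma -> lam <- theta -> delta
  P4: kappa <- gamma -> lam <- delta
That exhausts the simple backdoor paths. Count: 4.

4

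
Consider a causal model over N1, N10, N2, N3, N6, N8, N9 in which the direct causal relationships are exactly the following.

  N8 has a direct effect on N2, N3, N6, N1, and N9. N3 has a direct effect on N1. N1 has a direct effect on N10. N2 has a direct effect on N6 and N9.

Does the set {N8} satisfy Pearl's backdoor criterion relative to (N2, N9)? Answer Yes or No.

Yes

Backdoor paths from N2 to N9 (paths whose first edge points into N2):
  P1: N2 <- N8 -> N9
Condition 1 (no descendant of N2 in the set): holds — descendants of N2 are {N6, N9}; none are in {N8}.
Condition 2 (every backdoor path blocked by {N8}):
  P1: blocked at fork node N8 ∈ conditioning set.
{N8} satisfies the backdoor criterion.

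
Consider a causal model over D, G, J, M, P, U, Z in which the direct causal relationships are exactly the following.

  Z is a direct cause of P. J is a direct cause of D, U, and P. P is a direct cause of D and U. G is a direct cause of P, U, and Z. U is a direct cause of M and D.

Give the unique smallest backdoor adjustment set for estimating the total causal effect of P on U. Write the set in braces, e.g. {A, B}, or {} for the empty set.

Variables eligible for adjustment (non-descendants of P, excluding P and U): {G, J, Z}.
Backdoor paths from P to U:
  P1: P <- J -> U
  P2: P <- J -> D <- U
  P3: P <- G -> U
  P4: P <- Z <- G -> U
The empty set is not sufficient: P1 (P <- J -> U) has no collider blocking it and no conditioned non-collider, so it is open.
Try {G, J}:
  P1: blocked at fork node J ∈ conditioning set.
  P2: blocked at fork node J ∈ conditioning set.
  P3: blocked at fork node G ∈ conditioning set.
  P4: blocked at fork node G ∈ conditioning set.
{G, J} contains no descendant of P and blocks every backdoor path.
Every element of {G, J} is needed (dropping G leaves P3 open; dropping J leaves P1 open), so no proper subset is valid.
Among all size-2 subsets of the eligible variables, only {G, J} blocks every backdoor path, so it is the unique smallest valid adjustment set.

{G, J}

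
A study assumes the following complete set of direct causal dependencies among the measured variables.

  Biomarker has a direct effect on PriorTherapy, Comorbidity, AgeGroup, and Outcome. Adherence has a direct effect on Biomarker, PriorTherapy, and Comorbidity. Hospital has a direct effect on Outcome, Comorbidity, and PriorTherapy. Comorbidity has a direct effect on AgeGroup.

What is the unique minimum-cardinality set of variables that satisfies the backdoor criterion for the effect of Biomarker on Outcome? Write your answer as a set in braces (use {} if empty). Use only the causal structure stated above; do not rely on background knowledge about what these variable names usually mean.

Variables eligible for adjustment (non-descendants of Biomarker, excluding Biomarker and Outcome): {Adherence, Hospital}.
Backdoor paths from Biomarker to Outcome:
  P1: Biomarker <- Adherence -> PriorTherapy <- Hospital -> Outcome
  P2: Biomarker <- Adherence -> Comorbidity <- Hospital -> Outcome
Each backdoor path contains an unconditioned collider, so every path is already blocked with the empty conditioning set:
  P1: blocked at collider PriorTherapy (neither it nor any descendant is in the conditioning set).
  P2: blocked at collider Comorbidity (neither it nor any descendant is in the conditioning set).
The empty set is therefore the unique smallest valid set.

{}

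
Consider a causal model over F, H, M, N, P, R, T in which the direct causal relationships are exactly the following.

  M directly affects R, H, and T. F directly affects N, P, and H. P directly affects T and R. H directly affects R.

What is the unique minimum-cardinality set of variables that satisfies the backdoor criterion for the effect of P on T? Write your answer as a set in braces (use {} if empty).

{}

Variables eligible for adjustment (non-descendants of P, excluding P and T): {F, H, M, N}.
Backdoor paths from P to T:
  P1: P <- F -> H <- M -> T
  P2: P <- F -> H -> R <- M -> T
Each backdoor path contains an unconditioned collider, so every path is already blocked with the empty conditioning set:
  P1: blocked at collider H (neither it nor any descendant is in the conditioning set).
  P2: blocked at collider R (neither it nor any descendant is in the conditioning set).
The empty set is therefore the unique smallest valid set.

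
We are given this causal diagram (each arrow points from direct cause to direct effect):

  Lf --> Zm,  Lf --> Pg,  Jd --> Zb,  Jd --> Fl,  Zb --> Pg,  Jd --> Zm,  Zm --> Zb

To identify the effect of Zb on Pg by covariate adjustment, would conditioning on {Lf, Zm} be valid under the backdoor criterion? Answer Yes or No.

Backdoor paths from Zb to Pg (paths whose first edge points into Zb):
  P1: Zb <- Jd -> Zm <- Lf -> Pg
  P2: Zb <- Zm <- Lf -> Pg
Condition 1 (no descendant of Zb in the set): holds — descendants of Zb are {Pg}; none are in {Lf, Zm}.
Condition 2 (every backdoor path blocked by {Lf, Zm}):
  P1: blocked at fork node Lf ∈ conditioning set.
  P2: blocked at chain node Zm ∈ conditioning set.
{Lf, Zm} satisfies the backdoor criterion.

Yes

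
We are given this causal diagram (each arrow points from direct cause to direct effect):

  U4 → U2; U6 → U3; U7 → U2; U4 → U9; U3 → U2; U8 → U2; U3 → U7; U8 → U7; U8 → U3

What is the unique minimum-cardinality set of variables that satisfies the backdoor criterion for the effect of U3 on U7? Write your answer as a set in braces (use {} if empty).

Variables eligible for adjustment (non-descendants of U3, excluding U3 and U7): {U4, U6, U8, U9}.
Backdoor paths from U3 to U7:
  P1: U3 <- U8 -> U7
  P2: U3 <- U8 -> U2 <- U7
The empty set is not sufficient: P1 (U3 <- U8 -> U7) has no collider blocking it and no conditioned non-collider, so it is open.
Try {U8}:
  P1: blocked at fork node U8 ∈ conditioning set.
  P2: blocked at fork node U8 ∈ conditioning set.
{U8} contains no descendant of U3 and blocks every backdoor path.
No other singleton works — e.g. {U4} leaves P1 open — so {U8} is the unique smallest valid adjustment set.

{U8}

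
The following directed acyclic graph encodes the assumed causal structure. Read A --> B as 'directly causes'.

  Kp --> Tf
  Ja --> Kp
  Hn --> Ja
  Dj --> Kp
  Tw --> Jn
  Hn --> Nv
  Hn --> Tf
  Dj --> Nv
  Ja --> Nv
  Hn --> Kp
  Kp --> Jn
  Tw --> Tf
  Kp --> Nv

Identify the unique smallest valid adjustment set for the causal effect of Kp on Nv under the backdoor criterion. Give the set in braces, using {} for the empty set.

{Dj, Hn, Ja}

Variables eligible for adjustment (non-descendants of Kp, excluding Kp and Nv): {Dj, Hn, Ja, Tw}.
Backdoor paths from Kp to Nv:
  P1: Kp <- Hn -> Ja -> Nv
  P2: Kp <- Hn -> Nv
  P3: Kp <- Ja <- Hn -> Nv
  P4: Kp <- Ja -> Nv
  P5: Kp <- Dj -> Nv
The empty set is not sufficient: P1 (Kp <- Hn -> Ja -> Nv) has no collider blocking it and no conditioned non-collider, so it is open.
Try {Dj, Hn, Ja}:
  P1: blocked at fork node Hn ∈ conditioning set.
  P2: blocked at fork node Hn ∈ conditioning set.
  P3: blocked at chain node Ja ∈ conditioning set.
  P4: blocked at fork node Ja ∈ conditioning set.
  P5: blocked at fork node Dj ∈ conditioning set.
{Dj, Hn, Ja} contains no descendant of Kp and blocks every backdoor path.
Every element of {Dj, Hn, Ja} is needed (dropping Dj leaves P5 open; dropping Hn leaves P2 open; dropping Ja leaves P4 open), so no proper subset is valid.
Among all size-3 subsets of the eligible variables, only {Dj, Hn, Ja} blocks every backdoor path, so it is the unique smallest valid adjustment set.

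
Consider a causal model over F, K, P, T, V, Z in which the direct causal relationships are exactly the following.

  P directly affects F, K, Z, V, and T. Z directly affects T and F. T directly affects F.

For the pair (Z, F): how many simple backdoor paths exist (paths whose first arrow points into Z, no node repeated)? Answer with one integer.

A backdoor path from Z to F is any simple undirected path whose first edge points into Z (i.e. leaves Z via a parent).
Parents of Z: {P}.
Enumerating:
  P1: Z <- P -> T -> F
  P2: Z <- P -> F
That exhausts the simple backdoor paths. Count: 2.

2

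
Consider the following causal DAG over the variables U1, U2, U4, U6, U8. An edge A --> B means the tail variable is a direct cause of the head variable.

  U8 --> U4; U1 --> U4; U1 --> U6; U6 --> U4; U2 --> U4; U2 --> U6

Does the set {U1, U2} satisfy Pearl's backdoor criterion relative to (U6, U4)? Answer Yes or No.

Yes

Backdoor paths from U6 to U4 (paths whose first edge points into U6):
  P1: U6 <- U2 -> U4
  P2: U6 <- U1 -> U4
Condition 1 (no descendant of U6 in the set): holds — descendants of U6 are {U4}; none are in {U1, U2}.
Condition 2 (every backdoor path blocked by {U1, U2}):
  P1: blocked at fork node U2 ∈ conditioning set.
  P2: blocked at fork node U1 ∈ conditioning set.
{U1, U2} satisfies the backdoor criterion.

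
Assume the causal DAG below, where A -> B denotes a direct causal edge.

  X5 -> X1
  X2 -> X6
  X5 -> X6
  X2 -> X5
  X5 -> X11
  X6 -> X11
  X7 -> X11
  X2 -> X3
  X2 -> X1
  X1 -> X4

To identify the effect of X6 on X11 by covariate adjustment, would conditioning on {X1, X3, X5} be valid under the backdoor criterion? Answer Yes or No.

Yes

Backdoor paths from X6 to X11 (paths whose first edge points into X6):
  P1: X6 <- X2 -> X5 -> X11
  P2: X6 <- X2 -> X1 <- X5 -> X11
  P3: X6 <- X5 -> X11
Condition 1 (no descendant of X6 in the set): holds — descendants of X6 are {X11}; none are in {X1, X3, X5}.
Condition 2 (every backdoor path blocked by {X1, X3, X5}):
  P1: blocked at chain node X5 ∈ conditioning set.
  P2: blocked at fork node X5 ∈ conditioning set.
  P3: blocked at fork node X5 ∈ conditioning set.
{X1, X3, X5} satisfies the backdoor criterion.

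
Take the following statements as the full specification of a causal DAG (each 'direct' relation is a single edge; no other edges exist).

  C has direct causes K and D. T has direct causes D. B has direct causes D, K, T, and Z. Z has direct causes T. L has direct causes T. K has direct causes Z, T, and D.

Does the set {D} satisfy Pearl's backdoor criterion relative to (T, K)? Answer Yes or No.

Yes

Backdoor paths from T to K (paths whose first edge points into T):
  P1: T <- D -> K
  P2: T <- D -> C <- K
  P3: T <- D -> B <- Z -> K
  P4: T <- D -> B <- K
Condition 1 (no descendant of T in the set): holds — descendants of T are {B, C, K, L, Z}; none are in {D}.
Condition 2 (every backdoor path blocked by {D}):
  P1: blocked at fork node D ∈ conditioning set.
  P2: blocked at fork node D ∈ conditioning set.
  P3: blocked at fork node D ∈ conditioning set.
  P4: blocked at fork node D ∈ conditioning set.
{D} satisfies the backdoor criterion.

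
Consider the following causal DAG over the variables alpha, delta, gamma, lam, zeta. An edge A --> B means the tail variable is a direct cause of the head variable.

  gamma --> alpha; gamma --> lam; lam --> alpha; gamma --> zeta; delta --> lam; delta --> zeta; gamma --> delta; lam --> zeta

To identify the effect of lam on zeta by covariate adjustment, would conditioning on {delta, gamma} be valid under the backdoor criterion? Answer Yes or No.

Backdoor paths from lam to zeta (paths whose first edge points into lam):
  P1: lam <- gamma -> delta -> zeta
  P2: lam <- gamma -> zeta
  P3: lam <- delta <- gamma -> zeta
  P4: lam <- delta -> zeta
Condition 1 (no descendant of lam in the set): holds — descendants of lam are {alpha, zeta}; none are in {delta, gamma}.
Condition 2 (every backdoor path blocked by {delta, gamma}):
  P1: blocked at fork node gamma ∈ conditioning set.
  P2: blocked at fork node gamma ∈ conditioning set.
  P3: blocked at chain node delta ∈ conditioning set.
  P4: blocked at fork node delta ∈ conditioning set.
{delta, gamma} satisfies the backdoor criterion.

Yes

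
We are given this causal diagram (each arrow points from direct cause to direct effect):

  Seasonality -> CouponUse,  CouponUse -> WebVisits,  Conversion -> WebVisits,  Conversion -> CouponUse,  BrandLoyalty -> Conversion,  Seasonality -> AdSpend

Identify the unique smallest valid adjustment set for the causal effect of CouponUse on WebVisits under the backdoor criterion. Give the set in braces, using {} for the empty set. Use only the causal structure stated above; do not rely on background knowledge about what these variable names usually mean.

Variables eligible for adjustment (non-descendants of CouponUse, excluding CouponUse and WebVisits): {AdSpend, BrandLoyalty, Conversion, Seasonality}.
Backdoor paths from CouponUse to WebVisits:
  P1: CouponUse <- Conversion -> WebVisits
The empty set is not sufficient: P1 (CouponUse <- Conversion -> WebVisits) has no collider blocking it and no conditioned non-collider, so it is open.
Try {Conversion}:
  P1: blocked at fork node Conversion ∈ conditioning set.
{Conversion} contains no descendant of CouponUse and blocks every backdoor path.
No other singleton works — e.g. {BrandLoyalty} leaves P1 open — so {Conversion} is the unique smallest valid adjustment set.

{Conversion}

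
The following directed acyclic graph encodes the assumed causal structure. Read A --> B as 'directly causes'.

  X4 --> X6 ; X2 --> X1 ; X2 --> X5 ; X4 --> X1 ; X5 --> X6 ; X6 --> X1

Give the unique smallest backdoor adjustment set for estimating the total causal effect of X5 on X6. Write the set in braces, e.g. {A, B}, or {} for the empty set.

Variables eligible for adjustment (non-descendants of X5, excluding X5 and X6): {X2, X4}.
Backdoor paths from X5 to X6:
  P1: X5 <- X2 -> X1 <- X4 -> X6
  P2: X5 <- X2 -> X1 <- X6
Each backdoor path contains an unconditioned collider, so every path is already blocked with the empty conditioning set:
  P1: blocked at collider X1 (neither it nor any descendant is in the conditioning set).
  P2: blocked at collider X1 (neither it nor any descendant is in the conditioning set).
The empty set is therefore the unique smallest valid set.

{}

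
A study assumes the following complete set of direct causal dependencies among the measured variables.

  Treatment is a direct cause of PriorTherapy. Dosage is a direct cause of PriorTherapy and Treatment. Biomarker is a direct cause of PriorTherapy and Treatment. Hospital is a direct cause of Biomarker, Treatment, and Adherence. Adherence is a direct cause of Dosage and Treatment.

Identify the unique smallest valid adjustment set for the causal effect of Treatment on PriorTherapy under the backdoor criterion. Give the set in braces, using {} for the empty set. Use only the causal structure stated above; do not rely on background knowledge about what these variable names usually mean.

{Biomarker, Dosage}

Variables eligible for adjustment (non-descendants of Treatment, excluding Treatment and PriorTherapy): {Adherence, Biomarker, Dosage, Hospital}.
Backdoor paths from Treatment to PriorTherapy:
  P1: Treatment <- Hospital -> Biomarker -> PriorTherapy
  P2: Treatment <- Hospital -> Adherence -> Dosage -> PriorTherapy
  P3: Treatment <- Biomarker <- Hospital -> Adherence -> Dosage -> PriorTherapy
  P4: Treatment <- Biomarker -> PriorTherapy
  P5: Treatment <- Adherence <- Hospital -> Biomarker -> PriorTherapy
  P6: Treatment <- Adherence -> Dosage -> PriorTherapy
  P7: Treatment <- Dosage <- Adherence <- Hospital -> Biomarker -> PriorTherapy
  P8: Treatment <- Dosage -> PriorTherapy
The empty set is not sufficient: P1 (Treatment <- Hospital -> Biomarker -> PriorTherapy) has no collider blocking it and no conditioned non-collider, so it is open.
Try {Biomarker, Dosage}:
  P1: blocked at chain node Biomarker ∈ conditioning set.
  P2: blocked at chain node Dosage ∈ conditioning set.
  P3: blocked at chain node Biomarker ∈ conditioning set.
  P4: blocked at fork node Biomarker ∈ conditioning set.
  P5: blocked at chain node Biomarker ∈ conditioning set.
  P6: blocked at chain node Dosage ∈ conditioning set.
  P7: blocked at chain node Dosage ∈ conditioning set.
  P8: blocked at fork node Dosage ∈ conditioning set.
{Biomarker, Dosage} contains no descendant of Treatment and blocks every backdoor path.
Every element of {Biomarker, Dosage} is needed (dropping Biomarker leaves P1 open; dropping Dosage leaves P2 open), so no proper subset is valid.
Among all size-2 subsets of the eligible variables, only {Biomarker, Dosage} blocks every backdoor path, so it is the unique smallest valid adjustment set.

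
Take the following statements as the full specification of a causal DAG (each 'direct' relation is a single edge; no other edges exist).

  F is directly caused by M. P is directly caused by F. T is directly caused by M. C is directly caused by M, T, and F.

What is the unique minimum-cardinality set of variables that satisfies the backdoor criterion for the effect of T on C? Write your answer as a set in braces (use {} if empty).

{M}

Variables eligible for adjustment (non-descendants of T, excluding T and C): {F, M, P}.
Backdoor paths from T to C:
  P1: T <- M -> F -> C
  P2: T <- M -> C
The empty set is not sufficient: P1 (T <- M -> F -> C) has no collider blocking it and no conditioned non-collider, so it is open.
Try {M}:
  P1: blocked at fork node M ∈ conditioning set.
  P2: blocked at fork node M ∈ conditioning set.
{M} contains no descendant of T and blocks every backdoor path.
No other singleton works — e.g. {F} leaves P2 open — so {M} is the unique smallest valid adjustment set.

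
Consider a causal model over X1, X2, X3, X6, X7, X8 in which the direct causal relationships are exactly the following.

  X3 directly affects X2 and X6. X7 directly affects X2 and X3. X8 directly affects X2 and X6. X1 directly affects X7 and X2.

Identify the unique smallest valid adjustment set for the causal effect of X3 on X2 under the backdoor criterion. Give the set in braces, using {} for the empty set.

Variables eligible for adjustment (non-descendants of X3, excluding X3 and X2): {X1, X7, X8}.
Backdoor paths from X3 to X2:
  P1: X3 <- X7 <- X1 -> X2
  P2: X3 <- X7 -> X2
The empty set is not sufficient: P1 (X3 <- X7 <- X1 -> X2) has no collider blocking it and no conditioned non-collider, so it is open.
Try {X7}:
  P1: blocked at chain node X7 ∈ conditioning set.
  P2: blocked at fork node X7 ∈ conditioning set.
{X7} contains no descendant of X3 and blocks every backdoor path.
No other singleton works — e.g. {X8} leaves P1 open — so {X7} is the unique smallest valid adjustment set.

{X7}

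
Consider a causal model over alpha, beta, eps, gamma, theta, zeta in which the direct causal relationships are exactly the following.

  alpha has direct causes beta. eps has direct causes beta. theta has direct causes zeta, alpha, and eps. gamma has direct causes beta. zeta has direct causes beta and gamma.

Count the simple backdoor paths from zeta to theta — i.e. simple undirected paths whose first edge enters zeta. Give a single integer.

A backdoor path from zeta to theta is any simple undirected path whose first edge points into zeta (i.e. leaves zeta via a parent).
Parents of zeta: {beta, gamma}.
Enumerating:
  P1: zeta <- beta -> alpha -> theta
  P2: zeta <- beta -> eps -> theta
  P3: zeta <- gamma <- beta -> alpha -> theta
  P4: zeta <- gamma <- beta -> eps -> theta
That exhausts the simple backdoor paths. Count: 4.

4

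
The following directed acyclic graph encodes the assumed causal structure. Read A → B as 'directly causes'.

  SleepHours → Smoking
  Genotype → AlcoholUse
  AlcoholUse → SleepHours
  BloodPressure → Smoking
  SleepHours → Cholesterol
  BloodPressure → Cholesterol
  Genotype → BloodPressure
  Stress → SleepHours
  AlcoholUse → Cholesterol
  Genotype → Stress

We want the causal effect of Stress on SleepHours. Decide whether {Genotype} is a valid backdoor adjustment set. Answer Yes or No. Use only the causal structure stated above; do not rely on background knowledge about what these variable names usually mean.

Yes

Backdoor paths from Stress to SleepHours (paths whose first edge points into Stress):
  P1: Stress <- Genotype -> AlcoholUse -> SleepHours
  P2: Stress <- Genotype -> AlcoholUse -> Cholesterol <- SleepHours
  P3: Stress <- Genotype -> AlcoholUse -> Cholesterol <- BloodPressure -> Smoking <- SleepHours
  P4: Stress <- Genotype -> BloodPressure -> Cholesterol <- AlcoholUse -> SleepHours
  P5: Stress <- Genotype -> BloodPressure -> Cholesterol <- SleepHours
  P6: Stress <- Genotype -> BloodPressure -> Smoking <- SleepHours
Condition 1 (no descendant of Stress in the set): holds — descendants of Stress are {Cholesterol, SleepHours, Smoking}; none are in {Genotype}.
Condition 2 (every backdoor path blocked by {Genotype}):
  P1: blocked at fork node Genotype ∈ conditioning set.
  P2: blocked at fork node Genotype ∈ conditioning set.
  P3: blocked at fork node Genotype ∈ conditioning set.
  P4: blocked at fork node Genotype ∈ conditioning set.
  P5: blocked at fork node Genotype ∈ conditioning set.
  P6: blocked at fork node Genotype ∈ conditioning set.
{Genotype} satisfies the backdoor criterion.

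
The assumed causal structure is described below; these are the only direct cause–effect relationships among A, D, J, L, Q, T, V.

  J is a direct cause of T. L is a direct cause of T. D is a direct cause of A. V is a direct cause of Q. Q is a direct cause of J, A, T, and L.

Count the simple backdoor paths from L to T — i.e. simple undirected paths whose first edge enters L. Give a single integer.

2

A backdoor path from L to T is any simple undirected path whose first edge points into L (i.e. leaves L via a parent).
Parents of L: {Q}.
Enumerating:
  P1: L <- Q -> J -> T
  P2: L <- Q -> T
That exhausts the simple backdoor paths. Count: 2.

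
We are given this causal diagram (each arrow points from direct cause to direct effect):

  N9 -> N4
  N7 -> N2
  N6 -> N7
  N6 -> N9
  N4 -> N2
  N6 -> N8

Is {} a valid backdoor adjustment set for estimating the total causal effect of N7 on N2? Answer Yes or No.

Backdoor paths from N7 to N2 (paths whose first edge points into N7):
  P1: N7 <- N6 -> N9 -> N4 -> N2
Condition 1 (no descendant of N7 in the set): holds — descendants of N7 are {N2}; none are in {}.
Condition 2 (every backdoor path blocked by {}):
  P1: open — no interior node is in the conditioning set.
{} does not satisfy the backdoor criterion.

No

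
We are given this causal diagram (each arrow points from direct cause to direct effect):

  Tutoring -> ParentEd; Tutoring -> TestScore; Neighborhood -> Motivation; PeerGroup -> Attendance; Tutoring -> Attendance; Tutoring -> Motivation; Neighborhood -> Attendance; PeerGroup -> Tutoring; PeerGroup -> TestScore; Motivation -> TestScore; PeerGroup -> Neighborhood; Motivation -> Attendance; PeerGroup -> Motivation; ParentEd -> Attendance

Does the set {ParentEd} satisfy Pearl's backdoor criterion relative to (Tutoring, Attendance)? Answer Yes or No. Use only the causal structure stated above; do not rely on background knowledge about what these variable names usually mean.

No

Backdoor paths from Tutoring to Attendance (paths whose first edge points into Tutoring):
  P1: Tutoring <- PeerGroup -> Neighborhood -> Motivation -> Attendance
  P2: Tutoring <- PeerGroup -> Neighborhood -> Attendance
  P3: Tutoring <- PeerGroup -> Motivation <- Neighborhood -> Attendance
  P4: Tutoring <- PeerGroup -> Motivation -> Attendance
  P5: Tutoring <- PeerGroup -> Attendance
  P6: Tutoring <- PeerGroup -> TestScore <- Motivation <- Neighborhood -> Attendance
  P7: Tutoring <- PeerGroup -> TestScore <- Motivation -> Attendance
Condition 1 (no descendant of Tutoring in the set): FAILS — ParentEd is a descendant of Tutoring.
Condition 2 (every backdoor path blocked by {ParentEd}):
  P1: open — no interior node is in the conditioning set.
  P2: open — no interior node is in the conditioning set.
  P3: blocked at collider Motivation (neither it nor any descendant is in the conditioning set).
  P4: open — no interior node is in the conditioning set.
  P5: open — no interior node is in the conditioning set.
  P6: blocked at collider TestScore (neither it nor any descendant is in the conditioning set).
  P7: blocked at collider TestScore (neither it nor any descendant is in the conditioning set).
{ParentEd} does not satisfy the backdoor criterion.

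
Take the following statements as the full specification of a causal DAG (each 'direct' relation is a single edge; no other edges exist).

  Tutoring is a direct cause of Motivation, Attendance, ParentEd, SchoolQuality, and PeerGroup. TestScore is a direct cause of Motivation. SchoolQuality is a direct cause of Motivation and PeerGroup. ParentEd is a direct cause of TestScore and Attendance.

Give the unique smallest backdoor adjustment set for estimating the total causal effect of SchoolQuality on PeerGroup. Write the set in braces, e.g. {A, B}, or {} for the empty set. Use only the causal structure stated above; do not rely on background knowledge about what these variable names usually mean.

{Tutoring}

Variables eligible for adjustment (non-descendants of SchoolQuality, excluding SchoolQuality and PeerGroup): {Attendance, ParentEd, TestScore, Tutoring}.
Backdoor paths from SchoolQuality to PeerGroup:
  P1: SchoolQuality <- Tutoring -> PeerGroup
The empty set is not sufficient: P1 (SchoolQuality <- Tutoring -> PeerGroup) has no collider blocking it and no conditioned non-collider, so it is open.
Try {Tutoring}:
  P1: blocked at fork node Tutoring ∈ conditioning set.
{Tutoring} contains no descendant of SchoolQuality and blocks every backdoor path.
No other singleton works — e.g. {ParentEd} leaves P1 open — so {Tutoring} is the unique smallest valid adjustment set.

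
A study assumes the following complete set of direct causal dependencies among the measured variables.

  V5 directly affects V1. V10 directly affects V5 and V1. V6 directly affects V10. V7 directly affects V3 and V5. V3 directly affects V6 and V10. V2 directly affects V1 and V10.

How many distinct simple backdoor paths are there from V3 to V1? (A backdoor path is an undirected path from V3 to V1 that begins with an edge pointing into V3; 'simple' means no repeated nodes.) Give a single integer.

A backdoor path from V3 to V1 is any simple undirected path whose first edge points into V3 (i.e. leaves V3 via a parent).
Parents of V3: {V7}.
Enumerating:
  P1: V3 <- V7 -> V5 <- V10 <- V2 -> V1
  P2: V3 <- V7 -> V5 <- V10 -> V1
  P3: V3 <- V7 -> V5 -> V1
That exhausts the simple backdoor paths. Count: 3.

3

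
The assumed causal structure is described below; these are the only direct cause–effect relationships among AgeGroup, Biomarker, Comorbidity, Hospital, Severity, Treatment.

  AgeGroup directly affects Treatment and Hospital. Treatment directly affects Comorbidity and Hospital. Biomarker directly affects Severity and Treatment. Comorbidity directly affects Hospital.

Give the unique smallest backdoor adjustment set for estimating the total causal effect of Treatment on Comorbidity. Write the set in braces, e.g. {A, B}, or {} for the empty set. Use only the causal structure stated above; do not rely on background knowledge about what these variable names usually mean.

Variables eligible for adjustment (non-descendants of Treatment, excluding Treatment and Comorbidity): {AgeGroup, Biomarker, Severity}.
Backdoor paths from Treatment to Comorbidity:
  P1: Treatment <- AgeGroup -> Hospital <- Comorbidity
Each backdoor path contains an unconditioned collider, so every path is already blocked with the empty conditioning set:
  P1: blocked at collider Hospital (neither it nor any descendant is in the conditioning set).
The empty set is therefore the unique smallest valid set.

{}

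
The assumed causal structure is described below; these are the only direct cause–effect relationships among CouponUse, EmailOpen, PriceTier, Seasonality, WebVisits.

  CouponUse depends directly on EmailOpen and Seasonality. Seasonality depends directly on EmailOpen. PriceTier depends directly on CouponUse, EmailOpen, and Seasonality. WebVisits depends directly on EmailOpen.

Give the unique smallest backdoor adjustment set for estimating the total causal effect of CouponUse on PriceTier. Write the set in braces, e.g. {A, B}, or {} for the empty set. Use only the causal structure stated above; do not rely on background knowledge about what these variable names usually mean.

{EmailOpen, Seasonality}

Variables eligible for adjustment (non-descendants of CouponUse, excluding CouponUse and PriceTier): {EmailOpen, Seasonality, WebVisits}.
Backdoor paths from CouponUse to PriceTier:
  P1: CouponUse <- EmailOpen -> Seasonality -> PriceTier
  P2: CouponUse <- EmailOpen -> PriceTier
  P3: CouponUse <- Seasonality <- EmailOpen -> PriceTier
  P4: CouponUse <- Seasonality -> PriceTier
The empty set is not sufficient: P1 (CouponUse <- EmailOpen -> Seasonality -> PriceTier) has no collider blocking it and no conditioned non-collider, so it is open.
Try {EmailOpen, Seasonality}:
  P1: blocked at fork node EmailOpen ∈ conditioning set.
  P2: blocked at fork node EmailOpen ∈ conditioning set.
  P3: blocked at chain node Seasonality ∈ conditioning set.
  P4: blocked at fork node Seasonality ∈ conditioning set.
{EmailOpen, Seasonality} contains no descendant of CouponUse and blocks every backdoor path.
Every element of {EmailOpen, Seasonality} is needed (dropping EmailOpen leaves P2 open; dropping Seasonality leaves P4 open), so no proper subset is valid.
Among all size-2 subsets of the eligible variables, only {EmailOpen, Seasonality} blocks every backdoor path, so it is the unique smallest valid adjustment set.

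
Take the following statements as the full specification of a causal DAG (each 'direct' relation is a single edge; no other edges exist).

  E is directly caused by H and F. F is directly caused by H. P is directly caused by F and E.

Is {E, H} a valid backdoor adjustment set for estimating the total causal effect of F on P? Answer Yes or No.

Backdoor paths from F to P (paths whose first edge points into F):
  P1: F <- H -> E -> P
Condition 1 (no descendant of F in the set): FAILS — E is a descendant of F.
Condition 2 (every backdoor path blocked by {E, H}):
  P1: blocked at fork node H ∈ conditioning set.
{E, H} does not satisfy the backdoor criterion.

No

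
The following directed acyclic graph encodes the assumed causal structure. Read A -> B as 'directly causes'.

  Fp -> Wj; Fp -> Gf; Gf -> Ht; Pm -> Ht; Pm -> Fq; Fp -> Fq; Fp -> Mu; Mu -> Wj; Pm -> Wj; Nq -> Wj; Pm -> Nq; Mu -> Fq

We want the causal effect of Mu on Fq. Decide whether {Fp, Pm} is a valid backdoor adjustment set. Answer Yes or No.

Yes

Backdoor paths from Mu to Fq (paths whose first edge points into Mu):
  P1: Mu <- Fp -> Gf -> Ht <- Pm -> Fq
  P2: Mu <- Fp -> Fq
  P3: Mu <- Fp -> Wj <- Pm -> Fq
  P4: Mu <- Fp -> Wj <- Nq <- Pm -> Fq
Condition 1 (no descendant of Mu in the set): holds — descendants of Mu are {Fq, Wj}; none are in {Fp, Pm}.
Condition 2 (every backdoor path blocked by {Fp, Pm}):
  P1: blocked at fork node Fp ∈ conditioning set.
  P2: blocked at fork node Fp ∈ conditioning set.
  P3: blocked at fork node Fp ∈ conditioning set.
  P4: blocked at fork node Fp ∈ conditioning set.
{Fp, Pm} satisfies the backdoor criterion.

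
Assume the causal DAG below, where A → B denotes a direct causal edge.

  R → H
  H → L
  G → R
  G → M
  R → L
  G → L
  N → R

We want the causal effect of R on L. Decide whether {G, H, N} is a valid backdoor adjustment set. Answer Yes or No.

No

Backdoor paths from R to L (paths whose first edge points into R):
  P1: R <- G -> L
Condition 1 (no descendant of R in the set): FAILS — H is a descendant of R.
Condition 2 (every backdoor path blocked by {G, H, N}):
  P1: blocked at fork node G ∈ conditioning set.
{G, H, N} does not satisfy the backdoor criterion.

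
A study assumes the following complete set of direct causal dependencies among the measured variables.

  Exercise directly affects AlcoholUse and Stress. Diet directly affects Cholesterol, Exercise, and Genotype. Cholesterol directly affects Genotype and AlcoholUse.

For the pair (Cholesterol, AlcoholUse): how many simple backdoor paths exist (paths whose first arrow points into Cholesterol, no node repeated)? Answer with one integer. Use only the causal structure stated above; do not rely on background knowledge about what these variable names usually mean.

1

A backdoor path from Cholesterol to AlcoholUse is any simple undirected path whose first edge points into Cholesterol (i.e. leaves Cholesterol via a parent).
Parents of Cholesterol: {Diet}.
Enumerating:
  P1: Cholesterol <- Diet -> Exercise -> AlcoholUse
That exhausts the simple backdoor paths. Count: 1.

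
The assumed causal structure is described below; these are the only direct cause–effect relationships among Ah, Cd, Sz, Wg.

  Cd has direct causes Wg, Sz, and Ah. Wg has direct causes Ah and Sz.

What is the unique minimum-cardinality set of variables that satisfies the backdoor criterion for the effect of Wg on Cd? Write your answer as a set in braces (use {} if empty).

Variables eligible for adjustment (non-descendants of Wg, excluding Wg and Cd): {Ah, Sz}.
Backdoor paths from Wg to Cd:
  P1: Wg <- Sz -> Cd
  P2: Wg <- Ah -> Cd
The empty set is not sufficient: P1 (Wg <- Sz -> Cd) has no collider blocking it and no conditioned non-collider, so it is open.
Try {Ah, Sz}:
  P1: blocked at fork node Sz ∈ conditioning set.
  P2: blocked at fork node Ah ∈ conditioning set.
{Ah, Sz} contains no descendant of Wg and blocks every backdoor path.
Every element of {Ah, Sz} is needed (dropping Ah leaves P2 open; dropping Sz leaves P1 open), so no proper subset is valid.
Among all size-2 subsets of the eligible variables, only {Ah, Sz} blocks every backdoor path, so it is the unique smallest valid adjustment set.

{Ah, Sz}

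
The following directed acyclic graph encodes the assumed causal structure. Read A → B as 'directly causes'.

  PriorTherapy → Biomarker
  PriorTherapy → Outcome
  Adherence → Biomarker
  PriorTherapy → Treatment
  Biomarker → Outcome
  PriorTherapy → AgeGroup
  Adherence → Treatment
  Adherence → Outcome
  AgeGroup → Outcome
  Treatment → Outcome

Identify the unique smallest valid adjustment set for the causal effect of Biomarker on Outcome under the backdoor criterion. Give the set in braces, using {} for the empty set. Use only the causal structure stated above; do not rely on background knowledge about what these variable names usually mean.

{Adherence, PriorTherapy}

Variables eligible for adjustment (non-descendants of Biomarker, excluding Biomarker and Outcome): {Adherence, AgeGroup, PriorTherapy, Treatment}.
Backdoor paths from Biomarker to Outcome:
  P1: Biomarker <- PriorTherapy -> AgeGroup -> Outcome
  P2: Biomarker <- PriorTherapy -> Treatment <- Adherence -> Outcome
  P3: Biomarker <- PriorTherapy -> Treatment -> Outcome
  P4: Biomarker <- PriorTherapy -> Outcome
  P5: Biomarker <- Adherence -> Treatment <- PriorTherapy -> AgeGroup -> Outcome
  P6: Biomarker <- Adherence -> Treatment <- PriorTherapy -> Outcome
  P7: Biomarker <- Adherence -> Treatment -> Outcome
  P8: Biomarker <- Adherence -> Outcome
The empty set is not sufficient: P1 (Biomarker <- PriorTherapy -> AgeGroup -> Outcome) has no collider blocking it and no conditioned non-collider, so it is open.
Try {Adherence, PriorTherapy}:
  P1: blocked at fork node PriorTherapy ∈ conditioning set.
  P2: blocked at fork node PriorTherapy ∈ conditioning set.
  P3: blocked at fork node PriorTherapy ∈ conditioning set.
  P4: blocked at fork node PriorTherapy ∈ conditioning set.
  P5: blocked at fork node Adherence ∈ conditioning set.
  P6: blocked at fork node Adherence ∈ conditioning set.
  P7: blocked at fork node Adherence ∈ conditioning set.
  P8: blocked at fork node Adherence ∈ conditioning set.
{Adherence, PriorTherapy} contains no descendant of Biomarker and blocks every backdoor path.
Every element of {Adherence, PriorTherapy} is needed (dropping Adherence leaves P7 open; dropping PriorTherapy leaves P1 open), so no proper subset is valid.
Among all size-2 subsets of the eligible variables, only {Adherence, PriorTherapy} blocks every backdoor path, so it is the unique smallest valid adjustment set.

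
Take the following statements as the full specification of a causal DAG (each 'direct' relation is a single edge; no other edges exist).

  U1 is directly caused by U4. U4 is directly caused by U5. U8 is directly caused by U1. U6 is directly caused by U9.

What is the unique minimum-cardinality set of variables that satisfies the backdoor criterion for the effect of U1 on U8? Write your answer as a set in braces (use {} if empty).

Variables eligible for adjustment (non-descendants of U1, excluding U1 and U8): {U4, U5, U6, U9}.
Backdoor paths from U1 to U8:
  (none)
With no backdoor paths the empty set already satisfies the criterion, and it is trivially minimal.

{}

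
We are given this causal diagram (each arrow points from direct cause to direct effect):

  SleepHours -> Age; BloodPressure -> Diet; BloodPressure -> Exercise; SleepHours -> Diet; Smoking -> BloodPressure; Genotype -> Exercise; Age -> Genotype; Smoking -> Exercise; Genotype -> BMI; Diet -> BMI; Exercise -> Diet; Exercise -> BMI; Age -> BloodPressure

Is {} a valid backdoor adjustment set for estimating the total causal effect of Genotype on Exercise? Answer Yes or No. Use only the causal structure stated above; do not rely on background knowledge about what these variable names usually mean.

No

Backdoor paths from Genotype to Exercise (paths whose first edge points into Genotype):
  P1: Genotype <- Age <- SleepHours -> Diet <- BloodPressure <- Smoking -> Exercise
  P2: Genotype <- Age <- SleepHours -> Diet <- BloodPressure -> Exercise
  P3: Genotype <- Age <- SleepHours -> Diet <- Exercise
  P4: Genotype <- Age <- SleepHours -> Diet -> BMI <- Exercise
  P5: Genotype <- Age -> BloodPressure <- Smoking -> Exercise
  P6: Genotype <- Age -> BloodPressure -> Exercise
  P7: Genotype <- Age -> BloodPressure -> Diet <- Exercise
  P8: Genotype <- Age -> BloodPressure -> Diet -> BMI <- Exercise
Condition 1 (no descendant of Genotype in the set): holds — descendants of Genotype are {BMI, Diet, Exercise}; none are in {}.
Condition 2 (every backdoor path blocked by {}):
  P1: blocked at collider Diet (neither it nor any descendant is in the conditioning set).
  P2: blocked at collider Diet (neither it nor any descendant is in the conditioning set).
  P3: blocked at collider Diet (neither it nor any descendant is in the conditioning set).
  P4: blocked at collider BMI (neither it nor any descendant is in the conditioning set).
  P5: blocked at collider BloodPressure (neither it nor any descendant is in the conditioning set).
  P6: open — no interior node is in the conditioning set.
  P7: blocked at collider Diet (neither it nor any descendant is in the conditioning set).
  P8: blocked at collider BMI (neither it nor any descendant is in the conditioning set).
{} does not satisfy the backdoor criterion.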